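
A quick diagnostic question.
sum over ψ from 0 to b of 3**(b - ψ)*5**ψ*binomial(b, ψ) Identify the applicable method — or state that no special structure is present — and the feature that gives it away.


Verdict: the binomial theorem — binomial(b, ψ) weighting matched powers of 5 and 3 is the expanded form of (5 + 3)^b — fold it back up.


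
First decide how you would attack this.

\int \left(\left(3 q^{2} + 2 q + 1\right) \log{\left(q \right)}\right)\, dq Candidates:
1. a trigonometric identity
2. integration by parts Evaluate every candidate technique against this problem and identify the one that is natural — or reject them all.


Method: integration by parts — one parts step with u = \log{\left(q \right)} trades the logarithm for an algebraic integrand.
- a trigonometric identity — no sine or cosine appears, so there is nothing for a trigonometric identity to act on.
- integration by parts: applicable, and directly so.


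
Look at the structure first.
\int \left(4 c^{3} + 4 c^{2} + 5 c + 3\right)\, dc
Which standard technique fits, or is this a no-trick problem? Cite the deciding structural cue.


Method: no special technique — scan for structure and find none: constant multiples of powers of c, integrate directly.


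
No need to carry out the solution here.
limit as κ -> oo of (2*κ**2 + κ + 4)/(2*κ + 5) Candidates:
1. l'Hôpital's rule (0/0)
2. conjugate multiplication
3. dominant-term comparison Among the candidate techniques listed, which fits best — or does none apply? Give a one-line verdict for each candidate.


Technique: dominant-term comparison — growth-rate triage: the leading powers of κ decide the limit, everything else is noise.
- l'Hôpital's rule (0/0) — no 0/0 form appears: written as one quotient, top and bottom both grow without bound, and the ratio is decided by their leading terms.
- conjugate multiplication: no divergent radical difference is present for a conjugate pair to cancel.
- dominant-term comparison: yes, a natural case for it.


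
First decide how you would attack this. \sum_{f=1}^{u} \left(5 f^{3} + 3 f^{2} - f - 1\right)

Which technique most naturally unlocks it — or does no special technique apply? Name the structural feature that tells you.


Method: no special technique — no cancellation, no constant ratio, no binomial weights — just polynomial terms summed directly.


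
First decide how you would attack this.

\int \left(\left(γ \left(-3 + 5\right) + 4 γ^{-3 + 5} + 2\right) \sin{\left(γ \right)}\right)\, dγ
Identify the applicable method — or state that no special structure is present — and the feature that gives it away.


Diagnosis: integration by parts — a polynomial (γ \left(-3 + 5\right) + 4 γ^{-3 + 5} + 2) against the kernel \sin{\left(γ \right)} is the signature bounded-ladder case for integration by parts.


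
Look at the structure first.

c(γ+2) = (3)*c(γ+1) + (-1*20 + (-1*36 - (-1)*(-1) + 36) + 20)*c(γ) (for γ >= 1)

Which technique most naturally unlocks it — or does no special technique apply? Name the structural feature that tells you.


Method: the characteristic-root method — the recurrence is linear and homogeneous with constant coefficients, so the ansatz r^γ turns it into a polynomial equation for r.


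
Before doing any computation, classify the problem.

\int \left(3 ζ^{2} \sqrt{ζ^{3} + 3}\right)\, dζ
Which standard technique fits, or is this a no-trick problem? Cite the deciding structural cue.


Technique: u-substitution — gathered as a product, the integrand carries the factor 3 ζ^{2} — up to a constant, the derivative of the inner expression ζ^{3} + 3 — so u = ζ^{3} + 3 collapses the integral.


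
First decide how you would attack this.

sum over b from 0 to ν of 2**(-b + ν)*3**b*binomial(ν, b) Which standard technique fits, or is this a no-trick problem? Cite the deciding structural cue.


Diagnosis: the binomial theorem — the summand is term b of a binomial expansion in 3 and 2; the whole sum is a single power.


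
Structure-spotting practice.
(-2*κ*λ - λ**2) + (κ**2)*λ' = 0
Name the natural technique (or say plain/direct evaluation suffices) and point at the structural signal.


Method: the homogeneous substitution — scaling κ and λ together leaves the slope fixed — it depends only on λ/κ, so substitute the ratio. This doubles as a Bernoulli equation in the unknown as written; the homogeneous route needs no setup at all.


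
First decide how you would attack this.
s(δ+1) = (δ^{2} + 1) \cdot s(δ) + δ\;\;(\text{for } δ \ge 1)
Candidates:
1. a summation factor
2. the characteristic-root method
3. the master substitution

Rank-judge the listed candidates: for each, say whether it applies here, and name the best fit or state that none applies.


Diagnosis: a summation factor — one-term recursion with variable weight δ^{2} + 1 is solved by product normalization, not by root-finding.
- a summation factor — applicable, and directly so.
- the characteristic-root method — the coefficients vary with the index, breaking the constant-coefficient structure the method needs.
- the master substitution — this is shift-type recursion, outside the divide-and-conquer template.


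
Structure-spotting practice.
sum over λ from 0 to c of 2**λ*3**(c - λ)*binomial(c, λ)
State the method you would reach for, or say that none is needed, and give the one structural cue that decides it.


Verdict: the binomial theorem — the binomial coefficients weight matched powers of 2 and 3, which is exactly the expansion of a binomial power.


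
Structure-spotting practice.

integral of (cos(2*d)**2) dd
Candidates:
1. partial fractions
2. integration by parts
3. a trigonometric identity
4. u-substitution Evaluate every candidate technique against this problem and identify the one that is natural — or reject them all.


Method: a trigonometric identity — the exponent on cos(2*d)**2 is even — the power-reduction identity is the standard preprocessing step.
- partial fractions: the expression is not a ratio of polynomials that decomposes further.
- integration by parts: not the natural route: no polynomial-kernel product appears — a recursive parts reduction of the trigonometric product exists, but the identity rewrite is direct.
- a trigonometric identity: yes, a natural case for it.
- u-substitution: no subexpression of the integrand serves as a whole-integral substitution inner — individual terms may offer their own, but none carries its derivative as a factor of the full integrand; a working change of variable would have to be constructed from outside the expression.


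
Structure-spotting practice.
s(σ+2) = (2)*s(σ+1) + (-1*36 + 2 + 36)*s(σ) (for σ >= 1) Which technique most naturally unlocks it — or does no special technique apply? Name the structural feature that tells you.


Verdict: the characteristic-root method — the recurrence is linear and homogeneous with constant coefficients, so the ansatz r^σ turns it into a polynomial equation for r.


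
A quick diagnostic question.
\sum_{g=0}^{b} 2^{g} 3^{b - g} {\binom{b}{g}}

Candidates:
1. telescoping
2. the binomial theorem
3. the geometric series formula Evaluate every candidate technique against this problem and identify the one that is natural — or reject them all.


Verdict: the binomial theorem — the binomial coefficients weight matched powers of 2 and 3, which is exactly the expansion of a binomial power.
- telescoping — the terms as presented offer no neighboring cancellation — a telescoping rewrite may exist, but the displayed structure does not hand one over.
- the binomial theorem: yes — fits the structure here.
- the geometric series formula: dividing successive terms gives an index-dependent quantity, not a constant.


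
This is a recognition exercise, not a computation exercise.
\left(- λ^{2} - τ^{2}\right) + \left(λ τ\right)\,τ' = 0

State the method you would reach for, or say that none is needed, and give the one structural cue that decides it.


Diagnosis: the homogeneous substitution — the slope's numerator and denominator share total degree; set v = τ/λ and the equation drops to separable form. This doubles as a Bernoulli equation in the unknown as written; the homogeneous route needs no setup at all.


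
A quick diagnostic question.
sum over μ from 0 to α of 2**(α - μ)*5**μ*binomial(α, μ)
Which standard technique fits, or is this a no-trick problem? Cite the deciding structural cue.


Verdict: the binomial theorem — the summand is term μ of a binomial expansion in 5 and 2; the whole sum is a single power.


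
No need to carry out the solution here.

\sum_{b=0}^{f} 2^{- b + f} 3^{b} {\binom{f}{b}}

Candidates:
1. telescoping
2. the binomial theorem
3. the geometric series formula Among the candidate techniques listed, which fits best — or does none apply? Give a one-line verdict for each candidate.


Technique: the binomial theorem — the binomial coefficients weight matched powers of 3 and 2, which is exactly the expansion of a binomial power.
- telescoping: computed from the summand as displayed, the partial sums build up without the pairwise collapse telescoping exploits.
- the binomial theorem: applicable, and directly so.
- the geometric series formula: no single multiplier carries one term to the next throughout the sum.


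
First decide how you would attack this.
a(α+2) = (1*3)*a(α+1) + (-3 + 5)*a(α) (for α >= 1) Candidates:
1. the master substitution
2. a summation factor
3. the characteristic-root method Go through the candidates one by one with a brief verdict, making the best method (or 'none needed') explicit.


Technique: the characteristic-root method — no index-dependence in the weights and nothing inhomogeneous: classic characteristic-equation setup.
- the master substitution — no fixed divisor shrinks the index between calls.
- a summation factor: a summation factor telescopes one-step recursions; this one carries higher-order memory.
- the characteristic-root method — applies; the problem has the shape this method handles.


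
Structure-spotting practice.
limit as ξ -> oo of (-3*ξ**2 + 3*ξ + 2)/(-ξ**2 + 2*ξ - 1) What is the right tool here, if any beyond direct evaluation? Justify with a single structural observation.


Method: dominant-term comparison — growth-rate triage: the leading powers of ξ decide the limit, everything else is noise. As a single quotient, the ∞/∞ shape would yield to repeated differentiation as well — the growth comparison gets there in one look.


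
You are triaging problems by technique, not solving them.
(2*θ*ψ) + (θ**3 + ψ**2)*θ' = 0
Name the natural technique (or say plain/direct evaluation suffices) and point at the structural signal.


Method: the exact-equation method — check exactness first: here it holds (2*θ*ψ, θ**3 + ψ**2 have matching cross partials), so no integrating factor is needed.


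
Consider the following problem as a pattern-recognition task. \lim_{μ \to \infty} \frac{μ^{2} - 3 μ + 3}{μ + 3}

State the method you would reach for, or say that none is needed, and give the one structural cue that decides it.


Method: dominant-term comparison — at large μ only the top-degree terms survive; compare the leading terms and the limit falls out. As a single quotient, the ∞/∞ shape would yield to repeated differentiation as well — the growth comparison gets there in one look.


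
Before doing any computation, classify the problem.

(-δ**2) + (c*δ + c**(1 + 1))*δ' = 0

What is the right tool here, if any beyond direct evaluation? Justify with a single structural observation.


Method: the homogeneous substitution — solved for the derivative, the right side is unchanged under scaling c and δ together — it depends only on the ratio δ/c, so substitute a single ratio variable. A Bernoulli-style rewrite — possibly after exchanging which variable is treated as dependent — would work as well; the homogeneous substitution is the more immediate reading here.


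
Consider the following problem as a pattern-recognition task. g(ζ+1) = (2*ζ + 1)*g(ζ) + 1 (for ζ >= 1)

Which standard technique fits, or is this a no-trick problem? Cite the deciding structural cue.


Method: a summation factor — one step of memory with a weight 2*ζ + 1 that changes as the index grows — the summation-factor construction is built for this.


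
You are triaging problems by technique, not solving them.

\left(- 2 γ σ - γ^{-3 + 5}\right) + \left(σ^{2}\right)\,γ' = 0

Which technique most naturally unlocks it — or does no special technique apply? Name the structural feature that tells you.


Technique: the homogeneous substitution — the slope's numerator and denominator have matching total degree, so it depends only on γ/σ and the ratio substitution collapses it. Rearranged, this also fits the Bernoulli template directly; the homogeneous substitution reads the structure without the rearrangement.


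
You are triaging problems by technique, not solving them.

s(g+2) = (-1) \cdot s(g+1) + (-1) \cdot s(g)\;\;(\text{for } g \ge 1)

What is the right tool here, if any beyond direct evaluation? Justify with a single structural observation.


Method: the characteristic-root method — the recurrence treats every index alike (constant coefficients, no forcing) — precisely the regime where r^g trials close it.


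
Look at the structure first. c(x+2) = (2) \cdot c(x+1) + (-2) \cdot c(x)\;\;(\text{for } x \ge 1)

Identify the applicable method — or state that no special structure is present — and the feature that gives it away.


Verdict: the characteristic-root method — the recurrence is linear and homogeneous with constant coefficients, so the ansatz r^x turns it into a polynomial equation for r.


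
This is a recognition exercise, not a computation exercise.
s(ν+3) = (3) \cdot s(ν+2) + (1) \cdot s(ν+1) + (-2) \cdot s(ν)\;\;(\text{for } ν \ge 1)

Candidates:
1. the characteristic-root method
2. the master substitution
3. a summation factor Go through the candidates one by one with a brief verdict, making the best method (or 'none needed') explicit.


Method: the characteristic-root method — fixed numeric weights on consecutive terms and no forcing term added: the root method in its home territory.
- the characteristic-root method: a fit — the right tool for this form.
- the master substitution — the recursion shifts the index rather than dividing it.
- a summation factor: a summation factor telescopes one-step recursions; this one carries higher-order memory.


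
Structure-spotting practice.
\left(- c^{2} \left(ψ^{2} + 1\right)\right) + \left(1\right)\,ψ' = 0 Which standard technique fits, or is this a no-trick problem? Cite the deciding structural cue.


Diagnosis: separation of variables — all dependence on the two variables factors apart, the defining separable shape.


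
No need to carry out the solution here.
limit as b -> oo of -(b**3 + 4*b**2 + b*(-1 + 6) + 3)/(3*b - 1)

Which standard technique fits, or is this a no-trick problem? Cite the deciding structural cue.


Verdict: dominant-term comparison — divide through by the highest power of b; every lower-order term dies and the dominant terms decide the limit. Differentiating the expression as a single quotient would eventually settle it as well; matching dominant growth settles it immediately.


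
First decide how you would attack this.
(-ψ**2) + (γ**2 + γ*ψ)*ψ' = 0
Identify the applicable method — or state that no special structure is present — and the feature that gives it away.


Method: the homogeneous substitution — the slope is degree-zero homogeneous: the ratio substitution v = ψ/γ collapses it. Rewriting — with the variables' roles exchanged where the shape demands it — would expose a Bernoulli structure too; the homogeneous substitution simply reads the degrees directly.


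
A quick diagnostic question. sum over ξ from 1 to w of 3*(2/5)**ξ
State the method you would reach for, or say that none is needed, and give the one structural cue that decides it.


Verdict: the geometric series formula — each summand is the previous one scaled by 2/5; that constant multiplier is itself the geometric structure.


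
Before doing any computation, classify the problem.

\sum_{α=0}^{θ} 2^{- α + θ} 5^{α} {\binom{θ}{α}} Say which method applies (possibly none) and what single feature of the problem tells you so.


Best approach: the binomial theorem — terms weighting {\binom{θ}{α}} against matched powers of 5 and 2 reassemble into (5 + 2)^θ by the binomial theorem.


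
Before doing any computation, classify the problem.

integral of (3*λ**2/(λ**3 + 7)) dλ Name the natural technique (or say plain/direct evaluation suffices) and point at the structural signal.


Technique: u-substitution — everything non-trivial happens through the inner expression λ**3 + 7, and its derivative accounts for the remaining factor up to a constant, so set u = λ**3 + 7.


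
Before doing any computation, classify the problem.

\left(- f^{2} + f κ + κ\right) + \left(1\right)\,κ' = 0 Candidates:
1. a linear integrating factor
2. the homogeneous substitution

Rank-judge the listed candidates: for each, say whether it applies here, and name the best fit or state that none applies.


Diagnosis: a linear integrating factor — the unknown enters only to the first power against a nonzero forcing term — the integrating-factor template applies directly.
- a linear integrating factor: a fit — the right tool for this form.
- the homogeneous substitution — the slope changes under joint rescaling, failing the degree-zero test.


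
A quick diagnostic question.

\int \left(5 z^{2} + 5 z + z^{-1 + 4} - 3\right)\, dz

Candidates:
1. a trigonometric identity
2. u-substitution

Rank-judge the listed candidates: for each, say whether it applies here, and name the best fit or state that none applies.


Technique: no special technique — the integrand is a sum of constant multiples of powers of z — integrate term by term.
- a trigonometric identity — with no trigonometric functions present, identity rewriting has no target.
- u-substitution — any workable substitution here is cosmetic — the integrand is already in directly integrable form.


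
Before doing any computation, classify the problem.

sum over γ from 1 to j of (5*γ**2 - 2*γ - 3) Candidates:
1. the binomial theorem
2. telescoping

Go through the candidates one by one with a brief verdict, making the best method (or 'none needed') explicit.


Verdict: no special technique — no cancellation, no constant ratio, no binomial weights — just polynomial terms summed directly.
- the binomial theorem: the terms lack the binomial-coefficient-weighted complementary-power pattern of an expansion.
- telescoping: the summand is not presented as a shifted difference — a telescoping rewrite may exist, but the displayed structure does not offer one.


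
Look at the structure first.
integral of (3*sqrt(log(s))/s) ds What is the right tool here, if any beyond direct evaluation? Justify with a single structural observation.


Best approach: u-substitution — the only nontrivial dependence routes through log(s), whose derivative supplies the leftover factor up to a constant multiple — u = log(s) flattens it.


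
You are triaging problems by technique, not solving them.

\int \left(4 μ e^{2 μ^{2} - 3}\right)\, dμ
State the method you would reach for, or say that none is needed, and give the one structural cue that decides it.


Method: u-substitution — collected, the integrand has one factor that is, up to a constant, the derivative of an inner expression the rest depends on — substitute for that inner expression.


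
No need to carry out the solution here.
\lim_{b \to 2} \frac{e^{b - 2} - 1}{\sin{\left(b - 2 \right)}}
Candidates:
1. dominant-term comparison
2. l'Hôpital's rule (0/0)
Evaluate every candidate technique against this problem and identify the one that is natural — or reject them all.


Method: l'Hôpital's rule (0/0) — substituting 2 gives 0 over 0; differentiate top and bottom once and re-evaluate. Expanding numerator and denominator to first order gives the same value — the rule automates exactly that.
- dominant-term comparison: this limit is not decided by comparing polynomial growth at infinity.
- l'Hôpital's rule (0/0): applicable, and directly so.


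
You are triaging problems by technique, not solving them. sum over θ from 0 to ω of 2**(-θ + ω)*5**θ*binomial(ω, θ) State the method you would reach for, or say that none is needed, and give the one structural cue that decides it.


Best approach: the binomial theorem — the binomial coefficients weight matched powers of 5 and 2, which is exactly the expansion of a binomial power.


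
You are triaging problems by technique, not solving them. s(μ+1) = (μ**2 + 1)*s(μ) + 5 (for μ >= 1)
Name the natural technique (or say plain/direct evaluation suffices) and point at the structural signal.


Verdict: a summation factor — first-order linear but the coefficient μ**2 + 1 moves with the index — divide by the cumulative product and telescope.


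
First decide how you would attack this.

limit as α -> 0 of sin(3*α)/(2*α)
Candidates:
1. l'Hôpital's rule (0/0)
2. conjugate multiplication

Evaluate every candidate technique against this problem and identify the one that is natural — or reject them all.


Best approach: l'Hôpital's rule (0/0) — both numerator and denominator vanish at 0: the genuine 0/0 indeterminate that l'Hôpital exists for. Known elementary limits would finish this too — the rule just bypasses the case analysis.
- l'Hôpital's rule (0/0) — yes — fits the structure here.
- conjugate multiplication: rationalization has no target — no divergent radical difference appears.


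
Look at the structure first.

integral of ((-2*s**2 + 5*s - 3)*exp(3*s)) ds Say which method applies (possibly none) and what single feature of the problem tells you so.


Technique: integration by parts — a polynomial factor -2*s**2 + 5*s - 3 multiplies exp(3*s); differentiating -2*s**2 + 5*s - 3 lowers its degree while exp(3*s) integrates cleanly, so parts wins.


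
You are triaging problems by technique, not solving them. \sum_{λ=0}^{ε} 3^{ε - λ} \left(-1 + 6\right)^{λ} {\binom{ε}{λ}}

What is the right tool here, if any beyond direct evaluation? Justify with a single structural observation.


Verdict: the binomial theorem — binomial coefficients against complementary powers of (-1 + 6) and 3: recognize the binomial expansion and resum.


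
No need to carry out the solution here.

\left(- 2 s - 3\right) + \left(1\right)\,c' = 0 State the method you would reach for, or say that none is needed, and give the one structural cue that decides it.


Technique: no special technique — solved for the derivative, no c appears — this is antidifferentiation in s wearing ODE clothing.


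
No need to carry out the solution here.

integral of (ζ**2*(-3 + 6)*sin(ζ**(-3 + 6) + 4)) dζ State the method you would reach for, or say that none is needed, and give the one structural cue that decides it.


Verdict: u-substitution — collected, the integrand has one factor that is, up to a constant, the derivative of an inner expression the rest depends on — substitute for that inner expression.


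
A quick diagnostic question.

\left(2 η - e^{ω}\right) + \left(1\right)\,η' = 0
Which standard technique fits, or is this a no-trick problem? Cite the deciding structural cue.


Verdict: a linear integrating factor — η appears only to the first power with coefficient 2 — the classic integrating-factor setup.


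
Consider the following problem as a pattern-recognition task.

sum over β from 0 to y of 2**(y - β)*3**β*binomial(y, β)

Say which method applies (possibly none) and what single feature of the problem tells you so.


Technique: the binomial theorem — terms weighting binomial(y, β) against matched powers of 3 and 2 reassemble into (3 + 2)^y by the binomial theorem.


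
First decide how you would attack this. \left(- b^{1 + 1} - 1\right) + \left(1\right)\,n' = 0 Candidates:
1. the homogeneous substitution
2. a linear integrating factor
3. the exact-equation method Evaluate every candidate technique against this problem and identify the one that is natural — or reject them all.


Method: no special technique — the slope is a function of b alone, so integrate both sides directly.
- the homogeneous substitution: the ratio substitution does not collapse this equation.
- a linear integrating factor: with the unknown absent the integrating factor is a formality; direct integration is the working structure.
- the exact-equation method — with the unknown absent from both coefficients, the cross-partial test holds emptily — nothing for the exact method to work on.


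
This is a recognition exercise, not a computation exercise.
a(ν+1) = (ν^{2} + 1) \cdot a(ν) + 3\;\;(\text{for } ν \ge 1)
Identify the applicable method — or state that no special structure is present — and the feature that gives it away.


Method: a summation factor — first-order linear but the coefficient ν^{2} + 1 moves with the index — divide by the cumulative product and telescope.


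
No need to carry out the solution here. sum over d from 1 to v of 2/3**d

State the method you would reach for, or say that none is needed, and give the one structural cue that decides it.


Technique: the geometric series formula — consecutive terms stand in a fixed index-free ratio — the geometric sum formula closes it.


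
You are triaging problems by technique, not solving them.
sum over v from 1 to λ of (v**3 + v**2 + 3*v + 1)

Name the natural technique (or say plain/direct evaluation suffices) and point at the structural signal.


Best approach: no special technique — every summand is a constant multiple of a power of v — apply the standard power-sum identities one degree at a time.


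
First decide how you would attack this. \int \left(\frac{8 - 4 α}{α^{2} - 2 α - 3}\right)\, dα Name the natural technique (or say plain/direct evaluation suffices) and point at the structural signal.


Method: partial fractions — each factor of α^{2} - 2 α - 3 owns one elementary piece of the integrand — separate them and integrate piecewise.


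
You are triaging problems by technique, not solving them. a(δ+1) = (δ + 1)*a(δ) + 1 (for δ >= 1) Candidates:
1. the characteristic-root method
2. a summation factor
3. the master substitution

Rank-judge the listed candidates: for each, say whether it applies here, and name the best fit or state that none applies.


Diagnosis: a summation factor — the coefficient δ + 1 drifts with the index, so no fixed root exists; normalizing by the cumulative product telescopes it.
- the characteristic-root method: the coefficients vary with the index, breaking the constant-coefficient structure the method needs.
- a summation factor — a fit — the right tool for this form.
- the master substitution — the recursion steps by a constant offset, so exponential reindexing is pointless.


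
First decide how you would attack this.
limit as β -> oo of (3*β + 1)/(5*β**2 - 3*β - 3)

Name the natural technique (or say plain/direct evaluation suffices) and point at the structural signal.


Verdict: dominant-term comparison — divide through by the highest power of β; every lower-order term dies and the dominant terms decide the limit. l'Hôpital's at-infinity variant applies to the expression viewed as a single quotient; the leading-term comparison is the direct route.


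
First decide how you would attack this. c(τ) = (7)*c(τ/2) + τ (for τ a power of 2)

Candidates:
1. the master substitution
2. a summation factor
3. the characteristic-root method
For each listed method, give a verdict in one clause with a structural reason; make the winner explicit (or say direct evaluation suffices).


Verdict: the master substitution — the argument shrinks by the factor 2, so measure the index on a logarithmic scale and the recursion becomes a shift.
- the master substitution — yes — fits the structure here.
- a summation factor: a divided-index call is outside the fixed-shift first-order family a summation factor normalizes.
- the characteristic-root method: a divided-index call is not the fixed-shift linear shape that characteristic roots solve.


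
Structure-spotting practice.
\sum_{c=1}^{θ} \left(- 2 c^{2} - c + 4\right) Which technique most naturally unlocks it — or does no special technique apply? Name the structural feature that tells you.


Technique: no special technique — this is bookkeeping, not technique: standard formulas for sums of constant-multiple powers of c apply termwise.


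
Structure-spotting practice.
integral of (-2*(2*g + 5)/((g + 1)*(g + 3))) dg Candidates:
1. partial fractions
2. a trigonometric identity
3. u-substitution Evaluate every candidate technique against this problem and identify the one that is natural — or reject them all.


Best approach: partial fractions — a proper rational integrand whose denominator splits into simpler factors — decompose into partial fractions first.
- partial fractions: applicable, and directly so.
- a trigonometric identity — with no trigonometric functions present, identity rewriting has no target.
- u-substitution — no subexpression of the integrand pairs with its own derivative as a factor — individual terms may offer their own substitutions, but any change of variable covering the whole integral would have to be constructed from outside the expression.


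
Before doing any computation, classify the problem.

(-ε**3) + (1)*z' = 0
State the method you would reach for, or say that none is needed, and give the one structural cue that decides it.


Method: no special technique — the slope is a function of ε alone, so integrate both sides directly.


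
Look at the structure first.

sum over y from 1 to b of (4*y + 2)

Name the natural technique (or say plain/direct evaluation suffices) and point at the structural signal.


Best approach: no special technique — Faulhaber territory: sum each constant-multiple power of y with its closed-form formula, no trick required.


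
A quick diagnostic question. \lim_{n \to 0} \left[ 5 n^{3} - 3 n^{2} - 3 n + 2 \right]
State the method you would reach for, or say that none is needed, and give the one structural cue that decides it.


Technique: no special technique — no vanishing denominator and no indeterminate clash at the point — evaluation is immediate.


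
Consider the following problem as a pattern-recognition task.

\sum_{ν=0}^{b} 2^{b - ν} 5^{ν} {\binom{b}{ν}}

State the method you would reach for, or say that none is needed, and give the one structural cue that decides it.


Technique: the binomial theorem — binomial coefficients against complementary powers of 5 and 2: recognize the binomial expansion and resum.


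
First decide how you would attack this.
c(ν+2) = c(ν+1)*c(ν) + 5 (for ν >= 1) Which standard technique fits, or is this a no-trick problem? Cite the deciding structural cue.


Diagnosis: no special technique — the sequence value feeds back through itself nonlinearly — linear superposition fails, and every superposition-based closed form fails with it.


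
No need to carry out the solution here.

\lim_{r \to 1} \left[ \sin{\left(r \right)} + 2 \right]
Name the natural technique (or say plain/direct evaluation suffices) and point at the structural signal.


Best approach: no special technique — no denominator vanishes and nothing blows up at 1: direct substitution is the whole computation.


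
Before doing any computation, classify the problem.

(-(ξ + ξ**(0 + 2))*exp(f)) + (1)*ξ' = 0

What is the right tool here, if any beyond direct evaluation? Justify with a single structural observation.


Diagnosis: separation of variables — all dependence on the two variables factors apart, the defining separable shape. A Bernoulli substitution applies to this equation as given; separation takes the same equation in its displayed form.


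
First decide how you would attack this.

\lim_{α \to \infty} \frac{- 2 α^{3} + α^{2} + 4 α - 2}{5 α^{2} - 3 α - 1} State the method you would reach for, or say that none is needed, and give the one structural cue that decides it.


Diagnosis: dominant-term comparison — divide by the highest power of α present: lower-order terms vanish and the dominant ratio remains. l'Hôpital's at-infinity variant applies to the expression viewed as a single quotient; the leading-term comparison is the direct route.


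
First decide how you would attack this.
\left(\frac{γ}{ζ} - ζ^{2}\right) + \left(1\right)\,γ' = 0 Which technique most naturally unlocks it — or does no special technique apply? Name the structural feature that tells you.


Method: a linear integrating factor — the unknown enters only to the first power against a nonzero forcing term — the integrating-factor template applies directly.


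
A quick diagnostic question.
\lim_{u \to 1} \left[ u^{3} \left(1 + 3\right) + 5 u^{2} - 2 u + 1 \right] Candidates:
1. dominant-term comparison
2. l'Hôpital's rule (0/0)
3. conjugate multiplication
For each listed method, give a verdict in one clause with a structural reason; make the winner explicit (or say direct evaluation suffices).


Verdict: no special technique — nothing blocks direct substitution at 1: plug in and finish.
- dominant-term comparison — no dominant-degree comparison decides it.
- l'Hôpital's rule (0/0) — evaluation at the point is determinate, so the rule has nothing to repair.
- conjugate multiplication — no difference of divergent radicals appears, so rationalizing has nothing to cancel.


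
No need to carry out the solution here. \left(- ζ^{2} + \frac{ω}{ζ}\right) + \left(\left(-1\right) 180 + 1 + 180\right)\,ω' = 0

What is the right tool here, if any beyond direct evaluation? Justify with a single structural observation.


Technique: a linear integrating factor — linear in the unknown with genuine forcing: multiply through by the exponential of the integrated coefficient and the left side closes into one derivative.


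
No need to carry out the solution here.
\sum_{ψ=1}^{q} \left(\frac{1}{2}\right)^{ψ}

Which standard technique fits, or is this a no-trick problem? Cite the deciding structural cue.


Best approach: the geometric series formula — term-over-term division gives \frac{1}{2} every time — index-free ratio, geometric sum formula applies.


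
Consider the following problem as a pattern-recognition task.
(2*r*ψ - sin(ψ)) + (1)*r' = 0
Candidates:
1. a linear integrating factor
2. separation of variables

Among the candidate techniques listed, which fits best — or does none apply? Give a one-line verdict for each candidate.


Technique: a linear integrating factor — the unknown enters only to the first power against a nonzero forcing term — the integrating-factor template applies directly.
- a linear integrating factor: a fit — the right tool for this form.
- separation of variables: the two dependences are entangled, not a clean product of one-variable pieces.


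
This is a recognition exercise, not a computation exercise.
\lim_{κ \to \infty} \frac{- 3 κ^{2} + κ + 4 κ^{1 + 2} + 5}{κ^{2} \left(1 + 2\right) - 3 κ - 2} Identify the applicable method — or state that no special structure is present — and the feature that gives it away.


Verdict: dominant-term comparison — as κ grows, only the highest-degree terms matter — compare leading terms and read the limit off. Differentiating the expression as a single quotient would eventually settle it as well; matching dominant growth settles it immediately.


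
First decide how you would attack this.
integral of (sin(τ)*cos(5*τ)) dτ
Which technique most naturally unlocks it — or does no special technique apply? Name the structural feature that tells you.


Verdict: a trigonometric identity — the product sin(τ)*cos(5*τ) converts to a sum of single-frequency sinusoids via the product-to-sum identity.


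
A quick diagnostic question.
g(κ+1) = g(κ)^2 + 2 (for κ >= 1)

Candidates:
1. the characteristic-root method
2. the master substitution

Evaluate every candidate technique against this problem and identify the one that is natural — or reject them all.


Diagnosis: no special technique — the unknown enters the rule nonlinearly, not as a weighted sum — no linear method is even well-posed.
- the characteristic-root method — nonlinearity rules out exponential-mode superposition from the start.
- the master substitution: the recursion steps by a constant offset, so exponential reindexing is pointless.


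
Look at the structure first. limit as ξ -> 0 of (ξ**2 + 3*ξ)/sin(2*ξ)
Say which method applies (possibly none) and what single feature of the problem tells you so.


Verdict: l'Hôpital's rule (0/0) — plug in 0: top and bottom both hit zero, so differentiate each and retry. One could equally expand both pieces locally and compare leading terms; the rule does that in one stroke.


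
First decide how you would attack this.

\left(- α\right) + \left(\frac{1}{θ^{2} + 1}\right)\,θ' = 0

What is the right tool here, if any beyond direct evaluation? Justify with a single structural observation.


Method: separation of variables — solved for the derivative, the right side splits multiplicatively into a function of each variable alone — divide and integrate each side. The equation is exact as it stands too — a potential function exists — though separation reads the split structure directly.


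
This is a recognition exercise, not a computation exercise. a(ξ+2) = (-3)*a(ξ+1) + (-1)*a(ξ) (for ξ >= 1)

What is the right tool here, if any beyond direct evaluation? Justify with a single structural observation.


Diagnosis: the characteristic-root method — every coefficient is a fixed number and the forcing is zero — substitute r^ξ and read off the root equation.


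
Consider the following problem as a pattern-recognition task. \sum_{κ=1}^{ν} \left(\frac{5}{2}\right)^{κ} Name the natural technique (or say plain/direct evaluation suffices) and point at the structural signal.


Diagnosis: the geometric series formula — each term is \frac{5}{2} times the previous one, so the geometric-series formula applies directly.


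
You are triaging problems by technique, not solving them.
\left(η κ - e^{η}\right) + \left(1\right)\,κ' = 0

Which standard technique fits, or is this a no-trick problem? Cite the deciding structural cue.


Technique: a linear integrating factor — κ appears only to the first power with coefficient η — the classic integrating-factor setup.


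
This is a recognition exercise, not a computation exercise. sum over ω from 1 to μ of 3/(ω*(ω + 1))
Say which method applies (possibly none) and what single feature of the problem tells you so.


Diagnosis: telescoping — one partial-fraction pass turns 3/(ω*(ω + 1)) into a shifted difference, and shifted differences telescope.


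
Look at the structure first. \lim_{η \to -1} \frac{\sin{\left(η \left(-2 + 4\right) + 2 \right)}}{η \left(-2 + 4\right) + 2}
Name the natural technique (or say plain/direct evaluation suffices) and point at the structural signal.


Method: l'Hôpital's rule (0/0) — numerator and denominator both vanish at -1 — a genuine 0/0 form, which is exactly when l'Hôpital applies. Expanding numerator and denominator to first order gives the same value — the rule automates exactly that.


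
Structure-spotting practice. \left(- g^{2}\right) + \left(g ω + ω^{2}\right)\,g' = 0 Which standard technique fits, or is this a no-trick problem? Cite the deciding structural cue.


Technique: the homogeneous substitution — the slope's numerator and denominator have matching total degree, so it depends only on g/ω and the ratio substitution collapses it. With the right rearrangement (exchanging the roles of the variables where needed), this also fits a Bernoulli template; the homogeneous substitution reads the structure directly.
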